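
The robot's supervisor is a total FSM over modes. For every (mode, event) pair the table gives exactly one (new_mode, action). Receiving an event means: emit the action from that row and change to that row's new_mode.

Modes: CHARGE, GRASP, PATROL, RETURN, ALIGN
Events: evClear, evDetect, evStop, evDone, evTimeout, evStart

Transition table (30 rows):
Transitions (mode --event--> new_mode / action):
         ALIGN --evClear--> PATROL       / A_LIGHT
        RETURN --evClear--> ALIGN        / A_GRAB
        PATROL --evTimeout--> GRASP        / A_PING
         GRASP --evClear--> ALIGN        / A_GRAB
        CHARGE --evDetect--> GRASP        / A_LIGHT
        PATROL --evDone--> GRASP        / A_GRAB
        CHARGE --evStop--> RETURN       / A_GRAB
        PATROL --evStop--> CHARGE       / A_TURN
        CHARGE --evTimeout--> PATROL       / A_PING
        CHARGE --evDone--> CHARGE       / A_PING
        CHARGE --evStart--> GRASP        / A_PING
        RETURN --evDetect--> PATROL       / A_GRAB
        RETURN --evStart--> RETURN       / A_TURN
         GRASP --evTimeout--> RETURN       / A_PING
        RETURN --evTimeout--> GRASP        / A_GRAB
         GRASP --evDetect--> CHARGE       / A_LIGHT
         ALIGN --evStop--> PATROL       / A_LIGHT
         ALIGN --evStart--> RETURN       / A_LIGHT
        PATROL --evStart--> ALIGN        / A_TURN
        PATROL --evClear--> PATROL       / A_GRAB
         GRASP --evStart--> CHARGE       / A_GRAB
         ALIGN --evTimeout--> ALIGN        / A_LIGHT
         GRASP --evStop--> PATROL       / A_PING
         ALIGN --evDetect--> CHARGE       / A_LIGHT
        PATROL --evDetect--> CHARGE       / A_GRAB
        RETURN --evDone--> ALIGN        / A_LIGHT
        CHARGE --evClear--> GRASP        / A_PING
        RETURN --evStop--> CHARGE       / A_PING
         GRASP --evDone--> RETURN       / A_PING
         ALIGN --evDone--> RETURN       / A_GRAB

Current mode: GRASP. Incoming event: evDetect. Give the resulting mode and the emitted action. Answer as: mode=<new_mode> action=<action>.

mode=CHARGE action=A_LIGHT

current mode = GRASP; filter table to that mode:
  (GRASP, evClear) → (ALIGN, A_GRAB)
  (GRASP, evTimeout) → (RETURN, A_PING)
  (GRASP, evDetect) → (CHARGE, A_LIGHT)  ← event matches
  (GRASP, evStart) → (CHARGE, A_GRAB)
  (GRASP, evStop) → (PATROL, A_PING)
  (GRASP, evDone) → (RETURN, A_PING)
event = evDetect selects (CHARGE, A_LIGHT)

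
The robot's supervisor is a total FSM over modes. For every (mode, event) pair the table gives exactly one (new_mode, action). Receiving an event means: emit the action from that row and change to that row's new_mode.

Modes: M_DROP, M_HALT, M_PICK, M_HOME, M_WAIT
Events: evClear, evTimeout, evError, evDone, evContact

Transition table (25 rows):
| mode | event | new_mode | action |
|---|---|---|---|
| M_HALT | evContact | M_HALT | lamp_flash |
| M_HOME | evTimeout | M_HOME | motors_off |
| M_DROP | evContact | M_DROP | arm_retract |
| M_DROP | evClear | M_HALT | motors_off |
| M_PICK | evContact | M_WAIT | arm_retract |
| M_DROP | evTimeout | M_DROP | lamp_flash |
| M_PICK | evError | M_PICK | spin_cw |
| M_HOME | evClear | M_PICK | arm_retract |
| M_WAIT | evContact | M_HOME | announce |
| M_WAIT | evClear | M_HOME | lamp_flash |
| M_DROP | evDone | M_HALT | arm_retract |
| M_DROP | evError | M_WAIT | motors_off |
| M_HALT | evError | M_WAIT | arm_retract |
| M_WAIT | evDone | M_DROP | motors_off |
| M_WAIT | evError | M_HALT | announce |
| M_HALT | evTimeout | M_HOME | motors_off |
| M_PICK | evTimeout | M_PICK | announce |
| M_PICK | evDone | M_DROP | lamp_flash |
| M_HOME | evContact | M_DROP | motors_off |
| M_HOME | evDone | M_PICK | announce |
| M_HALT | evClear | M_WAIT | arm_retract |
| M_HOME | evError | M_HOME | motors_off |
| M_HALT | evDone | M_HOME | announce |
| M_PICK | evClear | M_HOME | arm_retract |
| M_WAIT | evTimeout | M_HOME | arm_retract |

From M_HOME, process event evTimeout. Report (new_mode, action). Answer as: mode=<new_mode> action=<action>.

current mode = M_HOME; filter table to that mode:
  (M_HOME, evTimeout) → (M_HOME, motors_off)  ← event matches
  (M_HOME, evClear) → (M_PICK, arm_retract)
  (M_HOME, evContact) → (M_DROP, motors_off)
  (M_HOME, evDone) → (M_PICK, announce)
  (M_HOME, evError) → (M_HOME, motors_off)
event = evTimeout selects (M_HOME, motors_off)

mode=M_HOME action=motors_off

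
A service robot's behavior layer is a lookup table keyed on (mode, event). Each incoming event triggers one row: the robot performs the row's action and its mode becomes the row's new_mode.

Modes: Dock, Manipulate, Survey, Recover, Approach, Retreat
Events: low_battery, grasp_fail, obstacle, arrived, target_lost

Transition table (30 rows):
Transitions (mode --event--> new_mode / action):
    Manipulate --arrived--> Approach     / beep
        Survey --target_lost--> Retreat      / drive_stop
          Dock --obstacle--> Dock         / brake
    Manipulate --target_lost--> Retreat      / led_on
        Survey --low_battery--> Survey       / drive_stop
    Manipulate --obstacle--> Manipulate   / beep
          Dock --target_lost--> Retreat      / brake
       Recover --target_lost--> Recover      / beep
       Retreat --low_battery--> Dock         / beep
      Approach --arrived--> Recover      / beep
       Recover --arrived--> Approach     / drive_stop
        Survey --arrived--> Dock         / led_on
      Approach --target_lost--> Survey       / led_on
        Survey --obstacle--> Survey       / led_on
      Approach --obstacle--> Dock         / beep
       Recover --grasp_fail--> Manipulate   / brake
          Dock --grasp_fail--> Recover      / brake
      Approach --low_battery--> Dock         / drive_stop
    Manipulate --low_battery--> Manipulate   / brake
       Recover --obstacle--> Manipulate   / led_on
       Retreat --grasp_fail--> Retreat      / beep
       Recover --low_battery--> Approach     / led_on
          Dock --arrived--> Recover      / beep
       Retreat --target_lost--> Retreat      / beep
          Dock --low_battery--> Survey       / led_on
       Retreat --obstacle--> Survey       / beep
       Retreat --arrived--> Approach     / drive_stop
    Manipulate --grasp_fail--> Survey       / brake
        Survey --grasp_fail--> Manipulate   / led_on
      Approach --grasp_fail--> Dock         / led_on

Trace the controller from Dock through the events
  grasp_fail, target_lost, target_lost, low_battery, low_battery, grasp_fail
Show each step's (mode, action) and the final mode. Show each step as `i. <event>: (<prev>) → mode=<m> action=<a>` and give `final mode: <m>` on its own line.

final mode: Recover

1. grasp_fail: (Dock) → mode=Recover action=brake
2. target_lost: (Recover) → mode=Recover action=beep
3. target_lost: (Recover) → mode=Recover action=beep
4. low_battery: (Recover) → mode=Approach action=led_on
5. low_battery: (Approach) → mode=Dock action=drive_stop
6. grasp_fail: (Dock) → mode=Recover action=brake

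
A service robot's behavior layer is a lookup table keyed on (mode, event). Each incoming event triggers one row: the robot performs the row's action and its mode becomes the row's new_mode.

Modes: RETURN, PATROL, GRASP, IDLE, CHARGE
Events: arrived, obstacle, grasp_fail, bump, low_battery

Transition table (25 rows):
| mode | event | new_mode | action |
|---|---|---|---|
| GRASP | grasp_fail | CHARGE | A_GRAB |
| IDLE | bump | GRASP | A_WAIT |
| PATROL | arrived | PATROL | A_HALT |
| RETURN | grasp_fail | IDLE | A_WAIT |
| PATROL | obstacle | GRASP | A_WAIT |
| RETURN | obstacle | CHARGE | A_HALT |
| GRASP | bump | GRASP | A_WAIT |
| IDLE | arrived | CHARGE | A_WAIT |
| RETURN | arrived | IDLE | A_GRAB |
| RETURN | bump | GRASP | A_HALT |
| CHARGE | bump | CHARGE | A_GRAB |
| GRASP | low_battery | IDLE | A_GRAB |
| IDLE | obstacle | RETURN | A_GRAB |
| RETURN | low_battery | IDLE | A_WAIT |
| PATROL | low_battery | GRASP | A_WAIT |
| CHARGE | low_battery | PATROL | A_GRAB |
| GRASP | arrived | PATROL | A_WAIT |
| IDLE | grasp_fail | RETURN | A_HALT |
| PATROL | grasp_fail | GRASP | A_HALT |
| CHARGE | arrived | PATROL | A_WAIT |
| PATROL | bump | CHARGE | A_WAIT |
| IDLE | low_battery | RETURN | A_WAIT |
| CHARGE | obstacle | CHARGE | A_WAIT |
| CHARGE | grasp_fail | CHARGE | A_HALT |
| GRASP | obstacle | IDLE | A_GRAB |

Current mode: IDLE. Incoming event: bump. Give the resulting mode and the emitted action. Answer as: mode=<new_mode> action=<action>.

mode=GRASP action=A_WAIT

current mode = IDLE; filter table to that mode:
  (IDLE, bump) → (GRASP, A_WAIT)  ← event matches
  (IDLE, arrived) → (CHARGE, A_WAIT)
  (IDLE, obstacle) → (RETURN, A_GRAB)
  (IDLE, grasp_fail) → (RETURN, A_HALT)
  (IDLE, low_battery) → (RETURN, A_WAIT)
event = bump selects (GRASP, A_WAIT)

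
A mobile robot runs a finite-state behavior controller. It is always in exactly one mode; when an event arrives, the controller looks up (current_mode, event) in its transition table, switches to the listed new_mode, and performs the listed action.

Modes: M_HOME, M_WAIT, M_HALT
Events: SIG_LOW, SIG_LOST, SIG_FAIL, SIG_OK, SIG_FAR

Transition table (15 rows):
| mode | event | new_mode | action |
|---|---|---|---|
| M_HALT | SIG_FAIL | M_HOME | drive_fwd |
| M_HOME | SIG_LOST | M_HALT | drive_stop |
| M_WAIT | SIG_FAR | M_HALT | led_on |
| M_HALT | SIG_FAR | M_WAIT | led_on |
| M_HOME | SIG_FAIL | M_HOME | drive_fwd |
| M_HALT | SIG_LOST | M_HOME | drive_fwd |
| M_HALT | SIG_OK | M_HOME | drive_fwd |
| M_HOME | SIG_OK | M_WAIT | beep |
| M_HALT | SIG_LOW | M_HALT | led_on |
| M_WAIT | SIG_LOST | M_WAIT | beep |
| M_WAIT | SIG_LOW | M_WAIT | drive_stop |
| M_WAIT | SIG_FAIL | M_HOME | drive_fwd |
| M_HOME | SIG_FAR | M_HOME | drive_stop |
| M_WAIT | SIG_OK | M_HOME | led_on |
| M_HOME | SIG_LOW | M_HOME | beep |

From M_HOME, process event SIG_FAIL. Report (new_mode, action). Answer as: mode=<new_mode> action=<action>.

current mode = M_HOME; filter table to that mode:
  (M_HOME, SIG_LOST) → (M_HALT, drive_stop)
  (M_HOME, SIG_FAIL) → (M_HOME, drive_fwd)  ← event matches
  (M_HOME, SIG_OK) → (M_WAIT, beep)
  (M_HOME, SIG_FAR) → (M_HOME, drive_stop)
  (M_HOME, SIG_LOW) → (M_HOME, beep)
event = SIG_FAIL selects (M_HOME, drive_fwd)

mode=M_HOME action=drive_fwd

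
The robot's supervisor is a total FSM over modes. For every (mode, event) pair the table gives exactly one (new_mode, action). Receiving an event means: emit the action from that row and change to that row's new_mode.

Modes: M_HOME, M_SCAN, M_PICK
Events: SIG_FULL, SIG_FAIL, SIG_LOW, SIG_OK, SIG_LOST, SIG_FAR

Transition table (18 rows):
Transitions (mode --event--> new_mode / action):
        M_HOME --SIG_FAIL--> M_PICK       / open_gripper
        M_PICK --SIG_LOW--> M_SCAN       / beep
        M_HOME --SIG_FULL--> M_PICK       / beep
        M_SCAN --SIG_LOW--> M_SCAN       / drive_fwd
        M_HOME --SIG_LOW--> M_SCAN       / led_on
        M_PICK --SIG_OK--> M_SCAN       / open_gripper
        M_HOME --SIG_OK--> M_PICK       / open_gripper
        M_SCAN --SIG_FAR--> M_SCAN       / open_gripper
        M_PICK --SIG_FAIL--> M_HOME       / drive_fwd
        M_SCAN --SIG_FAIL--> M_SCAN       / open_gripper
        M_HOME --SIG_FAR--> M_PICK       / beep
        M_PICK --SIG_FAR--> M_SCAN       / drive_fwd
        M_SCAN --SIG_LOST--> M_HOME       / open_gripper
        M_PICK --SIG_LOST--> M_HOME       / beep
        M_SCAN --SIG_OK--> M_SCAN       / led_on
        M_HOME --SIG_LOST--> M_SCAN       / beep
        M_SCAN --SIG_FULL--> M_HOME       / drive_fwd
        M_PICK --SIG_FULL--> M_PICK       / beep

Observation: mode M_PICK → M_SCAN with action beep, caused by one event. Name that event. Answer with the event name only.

SIG_LOW

try SIG_FULL: (M_PICK, SIG_FULL) → (M_PICK, beep)
try SIG_FAIL: (M_PICK, SIG_FAIL) → (M_HOME, drive_fwd)
try SIG_LOW: (M_PICK, SIG_LOW) → (M_SCAN, beep)  ← matches
try SIG_OK: (M_PICK, SIG_OK) → (M_SCAN, open_gripper)
try SIG_LOST: (M_PICK, SIG_LOST) → (M_HOME, beep)
try SIG_FAR: (M_PICK, SIG_FAR) → (M_SCAN, drive_fwd)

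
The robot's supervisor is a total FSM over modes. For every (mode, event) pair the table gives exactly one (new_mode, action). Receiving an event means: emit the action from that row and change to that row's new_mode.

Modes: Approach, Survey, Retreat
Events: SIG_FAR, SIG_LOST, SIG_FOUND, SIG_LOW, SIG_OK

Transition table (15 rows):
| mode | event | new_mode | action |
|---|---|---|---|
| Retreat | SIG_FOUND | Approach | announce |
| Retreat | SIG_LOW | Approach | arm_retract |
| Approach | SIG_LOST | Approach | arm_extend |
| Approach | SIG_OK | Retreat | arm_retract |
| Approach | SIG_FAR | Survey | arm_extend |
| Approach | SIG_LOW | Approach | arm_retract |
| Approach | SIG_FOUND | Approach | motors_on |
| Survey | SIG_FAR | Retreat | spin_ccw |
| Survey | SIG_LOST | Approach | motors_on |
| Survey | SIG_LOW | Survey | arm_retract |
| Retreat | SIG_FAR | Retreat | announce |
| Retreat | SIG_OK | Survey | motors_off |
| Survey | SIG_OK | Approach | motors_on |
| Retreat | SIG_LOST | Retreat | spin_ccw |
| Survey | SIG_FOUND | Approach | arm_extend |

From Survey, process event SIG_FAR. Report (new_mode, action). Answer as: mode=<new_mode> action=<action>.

mode=Retreat action=spin_ccw

current mode = Survey; filter table to that mode:
  (Survey, SIG_FAR) → (Retreat, spin_ccw)  ← event matches
  (Survey, SIG_LOST) → (Approach, motors_on)
  (Survey, SIG_LOW) → (Survey, arm_retract)
  (Survey, SIG_OK) → (Approach, motors_on)
  (Survey, SIG_FOUND) → (Approach, arm_extend)
event = SIG_FAR selects (Retreat, spin_ccw)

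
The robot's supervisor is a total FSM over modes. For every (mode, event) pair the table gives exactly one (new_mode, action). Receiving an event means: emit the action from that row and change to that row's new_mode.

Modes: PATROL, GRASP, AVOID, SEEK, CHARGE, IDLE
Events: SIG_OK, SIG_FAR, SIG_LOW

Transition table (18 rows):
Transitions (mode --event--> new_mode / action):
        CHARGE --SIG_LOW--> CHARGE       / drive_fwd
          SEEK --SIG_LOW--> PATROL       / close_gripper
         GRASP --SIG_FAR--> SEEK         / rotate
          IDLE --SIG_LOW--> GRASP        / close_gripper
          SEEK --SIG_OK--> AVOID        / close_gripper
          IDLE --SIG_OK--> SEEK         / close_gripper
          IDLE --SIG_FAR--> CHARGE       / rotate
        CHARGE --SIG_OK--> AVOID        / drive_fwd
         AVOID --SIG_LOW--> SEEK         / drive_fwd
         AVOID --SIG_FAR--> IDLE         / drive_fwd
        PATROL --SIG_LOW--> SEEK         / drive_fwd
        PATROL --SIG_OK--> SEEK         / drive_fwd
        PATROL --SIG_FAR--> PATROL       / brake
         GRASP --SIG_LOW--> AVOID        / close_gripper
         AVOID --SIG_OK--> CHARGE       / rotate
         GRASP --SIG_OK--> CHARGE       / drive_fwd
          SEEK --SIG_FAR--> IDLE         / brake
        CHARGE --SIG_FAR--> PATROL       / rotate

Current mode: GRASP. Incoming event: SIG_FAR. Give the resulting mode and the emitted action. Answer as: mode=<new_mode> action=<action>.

current mode = GRASP; filter table to that mode:
  (GRASP, SIG_FAR) → (SEEK, rotate)  ← event matches
  (GRASP, SIG_LOW) → (AVOID, close_gripper)
  (GRASP, SIG_OK) → (CHARGE, drive_fwd)
event = SIG_FAR selects (SEEK, rotate)

mode=SEEK action=rotate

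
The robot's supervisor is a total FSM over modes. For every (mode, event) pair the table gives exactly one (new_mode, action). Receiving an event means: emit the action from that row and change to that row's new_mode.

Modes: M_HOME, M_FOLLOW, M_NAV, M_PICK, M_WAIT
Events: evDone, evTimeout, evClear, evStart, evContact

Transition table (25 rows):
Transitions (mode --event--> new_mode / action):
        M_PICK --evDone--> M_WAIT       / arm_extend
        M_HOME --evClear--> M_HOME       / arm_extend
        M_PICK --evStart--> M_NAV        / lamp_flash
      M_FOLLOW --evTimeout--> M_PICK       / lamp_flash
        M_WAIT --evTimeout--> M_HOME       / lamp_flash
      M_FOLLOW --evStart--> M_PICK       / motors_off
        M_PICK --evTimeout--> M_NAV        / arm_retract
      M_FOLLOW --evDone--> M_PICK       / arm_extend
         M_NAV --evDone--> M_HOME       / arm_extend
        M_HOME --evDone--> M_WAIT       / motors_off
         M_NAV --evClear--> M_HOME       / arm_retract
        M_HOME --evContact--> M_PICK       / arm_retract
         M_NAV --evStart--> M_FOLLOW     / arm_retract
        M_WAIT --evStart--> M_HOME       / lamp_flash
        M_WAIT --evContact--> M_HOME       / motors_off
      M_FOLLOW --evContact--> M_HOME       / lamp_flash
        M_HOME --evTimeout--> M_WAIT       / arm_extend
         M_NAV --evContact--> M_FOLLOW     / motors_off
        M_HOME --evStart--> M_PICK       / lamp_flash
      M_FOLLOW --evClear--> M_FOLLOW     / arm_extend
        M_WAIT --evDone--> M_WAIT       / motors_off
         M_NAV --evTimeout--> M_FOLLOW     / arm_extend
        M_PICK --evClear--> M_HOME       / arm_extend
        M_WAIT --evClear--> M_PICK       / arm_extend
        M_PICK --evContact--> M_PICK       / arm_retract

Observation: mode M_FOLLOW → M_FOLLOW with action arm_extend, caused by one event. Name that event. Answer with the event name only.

evClear

try evDone: (M_FOLLOW, evDone) → (M_PICK, arm_extend)
try evTimeout: (M_FOLLOW, evTimeout) → (M_PICK, lamp_flash)
try evClear: (M_FOLLOW, evClear) → (M_FOLLOW, arm_extend)  ← matches
try evStart: (M_FOLLOW, evStart) → (M_PICK, motors_off)
try evContact: (M_FOLLOW, evContact) → (M_HOME, lamp_flash)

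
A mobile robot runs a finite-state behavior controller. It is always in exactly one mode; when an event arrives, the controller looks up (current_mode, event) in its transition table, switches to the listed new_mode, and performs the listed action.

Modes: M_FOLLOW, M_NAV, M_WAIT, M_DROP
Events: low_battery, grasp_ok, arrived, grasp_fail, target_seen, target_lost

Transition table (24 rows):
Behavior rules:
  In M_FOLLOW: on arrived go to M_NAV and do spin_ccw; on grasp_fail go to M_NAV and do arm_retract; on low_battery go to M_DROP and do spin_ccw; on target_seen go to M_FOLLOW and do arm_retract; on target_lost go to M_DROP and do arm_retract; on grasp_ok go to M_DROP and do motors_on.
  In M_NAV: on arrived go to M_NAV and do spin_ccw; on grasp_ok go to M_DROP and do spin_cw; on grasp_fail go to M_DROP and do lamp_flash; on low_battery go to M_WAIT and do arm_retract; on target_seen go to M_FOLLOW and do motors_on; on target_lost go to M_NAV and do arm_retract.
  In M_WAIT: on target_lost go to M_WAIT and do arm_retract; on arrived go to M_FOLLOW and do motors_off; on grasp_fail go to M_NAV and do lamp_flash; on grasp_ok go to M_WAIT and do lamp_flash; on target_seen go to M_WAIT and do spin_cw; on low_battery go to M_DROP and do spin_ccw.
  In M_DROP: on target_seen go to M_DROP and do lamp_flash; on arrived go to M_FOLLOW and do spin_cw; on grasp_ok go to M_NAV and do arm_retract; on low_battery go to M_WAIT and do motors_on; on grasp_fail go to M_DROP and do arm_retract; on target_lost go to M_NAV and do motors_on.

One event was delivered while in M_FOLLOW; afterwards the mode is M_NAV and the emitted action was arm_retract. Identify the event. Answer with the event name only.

grasp_fail

try low_battery: (M_FOLLOW, low_battery) → (M_DROP, spin_ccw)
try grasp_ok: (M_FOLLOW, grasp_ok) → (M_DROP, motors_on)
try arrived: (M_FOLLOW, arrived) → (M_NAV, spin_ccw)
try grasp_fail: (M_FOLLOW, grasp_fail) → (M_NAV, arm_retract)  ← matches
try target_seen: (M_FOLLOW, target_seen) → (M_FOLLOW, arm_retract)
try target_lost: (M_FOLLOW, target_lost) → (M_DROP, arm_retract)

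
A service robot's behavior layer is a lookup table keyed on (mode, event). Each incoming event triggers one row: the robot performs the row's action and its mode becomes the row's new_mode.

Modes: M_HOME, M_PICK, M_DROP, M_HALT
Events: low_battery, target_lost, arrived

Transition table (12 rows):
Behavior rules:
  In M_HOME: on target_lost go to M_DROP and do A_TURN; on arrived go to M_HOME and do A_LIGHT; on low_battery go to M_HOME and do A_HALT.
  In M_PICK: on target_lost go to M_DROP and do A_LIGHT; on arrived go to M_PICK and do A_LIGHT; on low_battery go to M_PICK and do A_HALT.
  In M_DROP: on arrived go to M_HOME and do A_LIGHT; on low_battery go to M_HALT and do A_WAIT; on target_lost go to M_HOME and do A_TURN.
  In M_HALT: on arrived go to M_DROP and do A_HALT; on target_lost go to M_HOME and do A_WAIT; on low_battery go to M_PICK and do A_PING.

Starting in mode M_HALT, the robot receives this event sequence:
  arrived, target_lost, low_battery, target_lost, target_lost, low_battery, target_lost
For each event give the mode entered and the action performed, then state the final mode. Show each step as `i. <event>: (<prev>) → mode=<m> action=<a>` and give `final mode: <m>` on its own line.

final mode: M_DROP

1. arrived: (M_HALT) → mode=M_DROP action=A_HALT
2. target_lost: (M_DROP) → mode=M_HOME action=A_TURN
3. low_battery: (M_HOME) → mode=M_HOME action=A_HALT
4. target_lost: (M_HOME) → mode=M_DROP action=A_TURN
5. target_lost: (M_DROP) → mode=M_HOME action=A_TURN
6. low_battery: (M_HOME) → mode=M_HOME action=A_HALT
7. target_lost: (M_HOME) → mode=M_DROP action=A_TURN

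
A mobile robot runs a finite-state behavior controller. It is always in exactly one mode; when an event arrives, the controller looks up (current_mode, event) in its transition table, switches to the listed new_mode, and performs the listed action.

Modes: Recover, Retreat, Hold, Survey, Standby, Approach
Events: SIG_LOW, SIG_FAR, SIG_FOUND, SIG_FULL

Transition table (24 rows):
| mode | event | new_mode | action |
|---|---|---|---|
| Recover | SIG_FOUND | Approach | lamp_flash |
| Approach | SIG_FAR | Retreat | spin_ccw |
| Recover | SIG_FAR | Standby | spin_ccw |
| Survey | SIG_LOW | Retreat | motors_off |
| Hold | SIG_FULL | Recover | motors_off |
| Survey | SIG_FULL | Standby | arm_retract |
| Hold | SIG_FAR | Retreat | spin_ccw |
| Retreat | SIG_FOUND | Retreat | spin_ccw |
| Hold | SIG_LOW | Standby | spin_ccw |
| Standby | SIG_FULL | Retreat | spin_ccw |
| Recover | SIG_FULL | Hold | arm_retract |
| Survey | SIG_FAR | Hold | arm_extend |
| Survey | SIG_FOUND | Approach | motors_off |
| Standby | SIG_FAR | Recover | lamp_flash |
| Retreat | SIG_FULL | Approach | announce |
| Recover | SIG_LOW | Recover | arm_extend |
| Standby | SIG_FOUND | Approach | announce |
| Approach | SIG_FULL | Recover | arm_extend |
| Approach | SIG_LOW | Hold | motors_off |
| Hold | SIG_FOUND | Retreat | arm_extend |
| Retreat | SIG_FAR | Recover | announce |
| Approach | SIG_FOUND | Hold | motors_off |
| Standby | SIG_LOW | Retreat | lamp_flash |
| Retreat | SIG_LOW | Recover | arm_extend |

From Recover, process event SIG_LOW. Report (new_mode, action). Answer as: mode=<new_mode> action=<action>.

current mode = Recover; filter table to that mode:
  (Recover, SIG_FOUND) → (Approach, lamp_flash)
  (Recover, SIG_FAR) → (Standby, spin_ccw)
  (Recover, SIG_FULL) → (Hold, arm_retract)
  (Recover, SIG_LOW) → (Recover, arm_extend)  ← event matches
event = SIG_LOW selects (Recover, arm_extend)

mode=Recover action=arm_extend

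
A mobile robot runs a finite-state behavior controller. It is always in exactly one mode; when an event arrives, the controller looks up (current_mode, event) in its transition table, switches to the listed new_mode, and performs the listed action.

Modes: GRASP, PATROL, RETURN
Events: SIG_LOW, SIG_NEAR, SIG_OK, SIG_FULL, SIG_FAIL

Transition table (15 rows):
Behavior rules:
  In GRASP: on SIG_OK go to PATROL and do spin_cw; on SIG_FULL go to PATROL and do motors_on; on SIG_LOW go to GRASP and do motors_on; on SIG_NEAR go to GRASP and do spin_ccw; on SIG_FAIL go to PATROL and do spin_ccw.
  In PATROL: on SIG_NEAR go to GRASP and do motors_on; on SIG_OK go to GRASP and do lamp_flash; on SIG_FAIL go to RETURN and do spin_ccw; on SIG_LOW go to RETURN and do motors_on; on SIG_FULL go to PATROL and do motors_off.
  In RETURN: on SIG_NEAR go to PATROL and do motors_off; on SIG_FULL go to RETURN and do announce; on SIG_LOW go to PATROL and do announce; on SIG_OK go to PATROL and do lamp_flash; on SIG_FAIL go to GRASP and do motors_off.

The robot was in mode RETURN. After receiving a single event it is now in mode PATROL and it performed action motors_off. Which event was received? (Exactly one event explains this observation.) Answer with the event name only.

SIG_NEAR

try SIG_LOW: (RETURN, SIG_LOW) → (PATROL, announce)
try SIG_NEAR: (RETURN, SIG_NEAR) → (PATROL, motors_off)  ← matches
try SIG_OK: (RETURN, SIG_OK) → (PATROL, lamp_flash)
try SIG_FULL: (RETURN, SIG_FULL) → (RETURN, announce)
try SIG_FAIL: (RETURN, SIG_FAIL) → (GRASP, motors_off)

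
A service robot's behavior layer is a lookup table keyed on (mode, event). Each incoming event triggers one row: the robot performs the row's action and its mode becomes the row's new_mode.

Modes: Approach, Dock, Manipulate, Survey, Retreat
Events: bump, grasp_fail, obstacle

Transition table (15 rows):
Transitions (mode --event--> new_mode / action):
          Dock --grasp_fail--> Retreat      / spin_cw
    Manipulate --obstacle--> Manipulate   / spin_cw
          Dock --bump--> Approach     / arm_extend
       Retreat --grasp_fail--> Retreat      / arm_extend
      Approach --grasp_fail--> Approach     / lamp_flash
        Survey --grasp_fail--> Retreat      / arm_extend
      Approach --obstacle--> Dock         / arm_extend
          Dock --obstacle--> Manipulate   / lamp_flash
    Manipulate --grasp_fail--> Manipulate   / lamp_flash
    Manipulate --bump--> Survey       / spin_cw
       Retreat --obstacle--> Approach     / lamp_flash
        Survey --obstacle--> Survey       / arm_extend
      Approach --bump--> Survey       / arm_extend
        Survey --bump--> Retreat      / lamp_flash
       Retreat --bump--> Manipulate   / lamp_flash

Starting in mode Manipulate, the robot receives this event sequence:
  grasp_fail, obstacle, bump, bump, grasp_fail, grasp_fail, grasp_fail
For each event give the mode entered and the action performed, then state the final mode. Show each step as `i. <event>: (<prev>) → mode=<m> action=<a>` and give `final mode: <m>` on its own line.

final mode: Retreat

1. grasp_fail: (Manipulate) → mode=Manipulate action=lamp_flash
2. obstacle: (Manipulate) → mode=Manipulate action=spin_cw
3. bump: (Manipulate) → mode=Survey action=spin_cw
4. bump: (Survey) → mode=Retreat action=lamp_flash
5. grasp_fail: (Retreat) → mode=Retreat action=arm_extend
6. grasp_fail: (Retreat) → mode=Retreat action=arm_extend
7. grasp_fail: (Retreat) → mode=Retreat action=arm_extend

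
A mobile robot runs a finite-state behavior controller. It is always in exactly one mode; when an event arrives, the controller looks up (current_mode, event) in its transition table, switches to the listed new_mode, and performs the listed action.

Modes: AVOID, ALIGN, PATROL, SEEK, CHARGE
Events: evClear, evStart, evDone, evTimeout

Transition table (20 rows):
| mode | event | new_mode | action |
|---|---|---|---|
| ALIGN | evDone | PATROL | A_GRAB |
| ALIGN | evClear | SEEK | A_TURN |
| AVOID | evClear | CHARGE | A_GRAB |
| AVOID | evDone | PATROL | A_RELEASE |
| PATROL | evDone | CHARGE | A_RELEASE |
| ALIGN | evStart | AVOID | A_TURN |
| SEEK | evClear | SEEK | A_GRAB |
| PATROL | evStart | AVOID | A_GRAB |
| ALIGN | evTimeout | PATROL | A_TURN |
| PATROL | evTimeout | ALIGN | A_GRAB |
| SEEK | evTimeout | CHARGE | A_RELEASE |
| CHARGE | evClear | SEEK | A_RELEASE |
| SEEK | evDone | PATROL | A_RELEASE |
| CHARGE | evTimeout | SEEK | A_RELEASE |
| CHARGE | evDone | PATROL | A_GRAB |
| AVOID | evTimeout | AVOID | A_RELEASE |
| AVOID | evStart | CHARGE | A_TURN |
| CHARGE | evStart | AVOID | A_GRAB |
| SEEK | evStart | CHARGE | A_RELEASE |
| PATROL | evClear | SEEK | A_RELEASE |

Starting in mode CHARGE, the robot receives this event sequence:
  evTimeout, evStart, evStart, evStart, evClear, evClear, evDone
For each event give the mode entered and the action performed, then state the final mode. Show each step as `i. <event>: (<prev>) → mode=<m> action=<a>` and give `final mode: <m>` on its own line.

1. evTimeout: (CHARGE) → mode=SEEK action=A_RELEASE
2. evStart: (SEEK) → mode=CHARGE action=A_RELEASE
3. evStart: (CHARGE) → mode=AVOID action=A_GRAB
4. evStart: (AVOID) → mode=CHARGE action=A_TURN
5. evClear: (CHARGE) → mode=SEEK action=A_RELEASE
6. evClear: (SEEK) → mode=SEEK action=A_GRAB
7. evDone: (SEEK) → mode=PATROL action=A_RELEASE

final mode: PATROL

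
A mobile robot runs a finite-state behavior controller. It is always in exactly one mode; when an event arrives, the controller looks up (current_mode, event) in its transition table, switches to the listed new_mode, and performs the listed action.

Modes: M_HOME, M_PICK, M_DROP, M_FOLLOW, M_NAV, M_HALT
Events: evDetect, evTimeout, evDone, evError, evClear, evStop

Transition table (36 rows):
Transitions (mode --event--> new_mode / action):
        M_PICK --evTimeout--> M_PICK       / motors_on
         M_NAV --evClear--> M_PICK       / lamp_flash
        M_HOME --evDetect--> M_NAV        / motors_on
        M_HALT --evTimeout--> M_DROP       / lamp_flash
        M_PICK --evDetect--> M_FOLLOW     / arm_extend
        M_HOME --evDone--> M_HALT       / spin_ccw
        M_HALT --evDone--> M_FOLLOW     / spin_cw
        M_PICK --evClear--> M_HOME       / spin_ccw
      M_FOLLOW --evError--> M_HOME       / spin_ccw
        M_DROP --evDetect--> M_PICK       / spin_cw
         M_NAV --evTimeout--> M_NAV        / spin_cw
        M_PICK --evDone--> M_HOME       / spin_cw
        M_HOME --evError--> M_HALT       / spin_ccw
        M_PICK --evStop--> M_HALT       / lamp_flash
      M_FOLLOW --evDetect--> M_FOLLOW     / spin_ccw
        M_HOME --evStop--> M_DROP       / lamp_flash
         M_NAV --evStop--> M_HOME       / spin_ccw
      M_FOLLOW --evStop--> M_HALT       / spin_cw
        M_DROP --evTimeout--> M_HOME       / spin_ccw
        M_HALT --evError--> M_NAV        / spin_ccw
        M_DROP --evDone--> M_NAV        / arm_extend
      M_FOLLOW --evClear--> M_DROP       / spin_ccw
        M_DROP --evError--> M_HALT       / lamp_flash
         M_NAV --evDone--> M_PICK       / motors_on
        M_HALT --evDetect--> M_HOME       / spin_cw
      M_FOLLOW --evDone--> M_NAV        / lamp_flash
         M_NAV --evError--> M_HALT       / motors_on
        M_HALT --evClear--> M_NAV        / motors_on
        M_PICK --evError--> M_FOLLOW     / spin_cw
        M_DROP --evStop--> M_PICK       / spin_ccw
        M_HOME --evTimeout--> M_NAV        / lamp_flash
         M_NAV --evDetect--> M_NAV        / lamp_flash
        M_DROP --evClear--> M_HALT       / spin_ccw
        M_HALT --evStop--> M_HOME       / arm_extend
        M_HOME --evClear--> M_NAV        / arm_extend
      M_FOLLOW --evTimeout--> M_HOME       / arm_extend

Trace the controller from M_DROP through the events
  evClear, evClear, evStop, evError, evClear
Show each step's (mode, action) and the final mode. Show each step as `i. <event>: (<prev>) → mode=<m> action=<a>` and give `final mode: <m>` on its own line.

final mode: M_NAV

1. evClear: (M_DROP) → mode=M_HALT action=spin_ccw
2. evClear: (M_HALT) → mode=M_NAV action=motors_on
3. evStop: (M_NAV) → mode=M_HOME action=spin_ccw
4. evError: (M_HOME) → mode=M_HALT action=spin_ccw
5. evClear: (M_HALT) → mode=M_NAV action=motors_on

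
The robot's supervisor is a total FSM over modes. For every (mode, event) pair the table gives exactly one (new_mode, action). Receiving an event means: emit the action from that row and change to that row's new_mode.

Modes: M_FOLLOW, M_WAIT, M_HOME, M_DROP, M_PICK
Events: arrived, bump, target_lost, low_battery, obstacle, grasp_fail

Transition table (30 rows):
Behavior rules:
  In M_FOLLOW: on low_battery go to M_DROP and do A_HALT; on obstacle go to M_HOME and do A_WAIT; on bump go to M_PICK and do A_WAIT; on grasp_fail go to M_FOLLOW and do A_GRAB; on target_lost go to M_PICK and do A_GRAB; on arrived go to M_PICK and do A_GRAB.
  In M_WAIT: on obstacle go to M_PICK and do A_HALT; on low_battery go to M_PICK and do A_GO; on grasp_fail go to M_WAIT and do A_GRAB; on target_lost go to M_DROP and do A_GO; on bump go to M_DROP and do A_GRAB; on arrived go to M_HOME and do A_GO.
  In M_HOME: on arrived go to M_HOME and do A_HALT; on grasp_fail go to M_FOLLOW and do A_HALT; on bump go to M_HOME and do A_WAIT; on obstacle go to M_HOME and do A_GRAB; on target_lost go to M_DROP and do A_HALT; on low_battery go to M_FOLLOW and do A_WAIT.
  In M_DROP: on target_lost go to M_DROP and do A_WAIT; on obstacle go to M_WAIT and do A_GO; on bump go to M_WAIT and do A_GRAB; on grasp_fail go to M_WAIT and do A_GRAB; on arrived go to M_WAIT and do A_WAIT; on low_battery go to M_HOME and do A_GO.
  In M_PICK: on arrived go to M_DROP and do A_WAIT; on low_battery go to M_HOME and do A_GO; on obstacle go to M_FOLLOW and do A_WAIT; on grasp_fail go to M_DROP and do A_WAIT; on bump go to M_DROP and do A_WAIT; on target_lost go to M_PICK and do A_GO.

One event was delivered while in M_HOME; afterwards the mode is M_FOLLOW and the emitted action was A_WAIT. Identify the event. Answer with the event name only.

low_battery

try arrived: (M_HOME, arrived) → (M_HOME, A_HALT)
try bump: (M_HOME, bump) → (M_HOME, A_WAIT)
try target_lost: (M_HOME, target_lost) → (M_DROP, A_HALT)
try low_battery: (M_HOME, low_battery) → (M_FOLLOW, A_WAIT)  ← matches
try obstacle: (M_HOME, obstacle) → (M_HOME, A_GRAB)
try grasp_fail: (M_HOME, grasp_fail) → (M_FOLLOW, A_HALT)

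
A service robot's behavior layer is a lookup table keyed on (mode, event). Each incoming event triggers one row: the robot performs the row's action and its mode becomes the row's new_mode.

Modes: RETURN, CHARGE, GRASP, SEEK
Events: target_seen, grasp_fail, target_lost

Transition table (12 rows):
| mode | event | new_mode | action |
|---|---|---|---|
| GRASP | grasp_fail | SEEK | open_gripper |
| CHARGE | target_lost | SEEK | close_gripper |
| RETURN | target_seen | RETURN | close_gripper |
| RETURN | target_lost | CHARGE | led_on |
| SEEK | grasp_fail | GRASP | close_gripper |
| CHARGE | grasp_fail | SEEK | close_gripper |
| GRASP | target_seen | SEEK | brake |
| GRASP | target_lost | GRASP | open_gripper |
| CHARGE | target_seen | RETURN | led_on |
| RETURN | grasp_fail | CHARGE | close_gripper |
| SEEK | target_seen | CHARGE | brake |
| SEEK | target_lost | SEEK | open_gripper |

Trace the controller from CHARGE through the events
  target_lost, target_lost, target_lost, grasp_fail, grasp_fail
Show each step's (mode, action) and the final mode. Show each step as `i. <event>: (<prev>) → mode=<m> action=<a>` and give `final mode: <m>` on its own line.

1. target_lost: (CHARGE) → mode=SEEK action=close_gripper
2. target_lost: (SEEK) → mode=SEEK action=open_gripper
3. target_lost: (SEEK) → mode=SEEK action=open_gripper
4. grasp_fail: (SEEK) → mode=GRASP action=close_gripper
5. grasp_fail: (GRASP) → mode=SEEK action=open_gripper

final mode: SEEK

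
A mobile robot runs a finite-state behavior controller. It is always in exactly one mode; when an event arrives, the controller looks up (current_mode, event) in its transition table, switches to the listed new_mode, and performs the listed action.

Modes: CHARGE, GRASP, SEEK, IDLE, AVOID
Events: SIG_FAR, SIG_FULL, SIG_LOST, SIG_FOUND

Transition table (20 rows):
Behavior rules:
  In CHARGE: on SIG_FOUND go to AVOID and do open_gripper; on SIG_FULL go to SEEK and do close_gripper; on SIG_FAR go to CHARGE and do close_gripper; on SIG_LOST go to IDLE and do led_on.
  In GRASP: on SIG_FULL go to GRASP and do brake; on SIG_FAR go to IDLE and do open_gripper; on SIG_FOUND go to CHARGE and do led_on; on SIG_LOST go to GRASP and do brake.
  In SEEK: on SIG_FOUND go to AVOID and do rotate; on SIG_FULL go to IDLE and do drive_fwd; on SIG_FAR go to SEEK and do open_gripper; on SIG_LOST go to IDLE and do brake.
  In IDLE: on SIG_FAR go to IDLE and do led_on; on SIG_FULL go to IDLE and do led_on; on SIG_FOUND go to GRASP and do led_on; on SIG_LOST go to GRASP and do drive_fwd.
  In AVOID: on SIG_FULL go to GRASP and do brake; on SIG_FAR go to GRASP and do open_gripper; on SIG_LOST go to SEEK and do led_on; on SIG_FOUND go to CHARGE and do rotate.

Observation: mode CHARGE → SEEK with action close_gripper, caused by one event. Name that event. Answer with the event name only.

SIG_FULL

try SIG_FAR: (CHARGE, SIG_FAR) → (CHARGE, close_gripper)
try SIG_FULL: (CHARGE, SIG_FULL) → (SEEK, close_gripper)  ← matches
try SIG_LOST: (CHARGE, SIG_LOST) → (IDLE, led_on)
try SIG_FOUND: (CHARGE, SIG_FOUND) → (AVOID, open_gripper)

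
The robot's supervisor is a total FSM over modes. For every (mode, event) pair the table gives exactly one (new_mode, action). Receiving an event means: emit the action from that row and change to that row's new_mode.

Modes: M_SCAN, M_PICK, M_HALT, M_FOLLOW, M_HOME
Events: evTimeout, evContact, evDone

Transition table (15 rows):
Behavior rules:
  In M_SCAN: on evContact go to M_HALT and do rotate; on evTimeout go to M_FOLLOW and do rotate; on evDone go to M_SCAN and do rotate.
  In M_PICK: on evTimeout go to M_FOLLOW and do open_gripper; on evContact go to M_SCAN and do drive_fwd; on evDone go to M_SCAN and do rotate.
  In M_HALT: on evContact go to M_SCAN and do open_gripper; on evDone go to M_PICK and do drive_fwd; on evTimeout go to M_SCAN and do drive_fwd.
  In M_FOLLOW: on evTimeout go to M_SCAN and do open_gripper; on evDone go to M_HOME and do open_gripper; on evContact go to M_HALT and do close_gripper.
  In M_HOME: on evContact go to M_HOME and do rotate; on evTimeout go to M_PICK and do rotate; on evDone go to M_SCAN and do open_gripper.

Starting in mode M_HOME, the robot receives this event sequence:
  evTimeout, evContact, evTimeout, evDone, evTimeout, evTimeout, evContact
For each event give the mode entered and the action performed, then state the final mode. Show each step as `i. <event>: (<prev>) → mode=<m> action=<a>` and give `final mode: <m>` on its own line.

final mode: M_HALT

1. evTimeout: (M_HOME) → mode=M_PICK action=rotate
2. evContact: (M_PICK) → mode=M_SCAN action=drive_fwd
3. evTimeout: (M_SCAN) → mode=M_FOLLOW action=rotate
4. evDone: (M_FOLLOW) → mode=M_HOME action=open_gripper
5. evTimeout: (M_HOME) → mode=M_PICK action=rotate
6. evTimeout: (M_PICK) → mode=M_FOLLOW action=open_gripper
7. evContact: (M_FOLLOW) → mode=M_HALT action=close_gripper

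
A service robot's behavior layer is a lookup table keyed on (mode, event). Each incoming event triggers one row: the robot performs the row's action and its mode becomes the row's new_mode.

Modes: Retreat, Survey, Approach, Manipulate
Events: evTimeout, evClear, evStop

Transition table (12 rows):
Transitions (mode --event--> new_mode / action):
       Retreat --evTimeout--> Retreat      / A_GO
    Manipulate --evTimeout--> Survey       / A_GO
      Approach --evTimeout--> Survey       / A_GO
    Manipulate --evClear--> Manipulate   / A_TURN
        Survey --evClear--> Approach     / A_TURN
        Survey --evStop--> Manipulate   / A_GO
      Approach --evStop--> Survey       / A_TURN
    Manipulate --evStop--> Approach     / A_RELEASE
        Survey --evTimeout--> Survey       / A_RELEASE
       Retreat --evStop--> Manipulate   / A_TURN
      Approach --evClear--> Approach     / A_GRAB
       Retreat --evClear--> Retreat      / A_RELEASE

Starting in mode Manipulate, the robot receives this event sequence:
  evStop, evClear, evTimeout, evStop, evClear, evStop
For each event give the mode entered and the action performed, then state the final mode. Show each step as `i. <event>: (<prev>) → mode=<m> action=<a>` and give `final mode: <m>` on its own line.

final mode: Approach

1. evStop: (Manipulate) → mode=Approach action=A_RELEASE
2. evClear: (Approach) → mode=Approach action=A_GRAB
3. evTimeout: (Approach) → mode=Survey action=A_GO
4. evStop: (Survey) → mode=Manipulate action=A_GO
5. evClear: (Manipulate) → mode=Manipulate action=A_TURN
6. evStop: (Manipulate) → mode=Approach action=A_RELEASE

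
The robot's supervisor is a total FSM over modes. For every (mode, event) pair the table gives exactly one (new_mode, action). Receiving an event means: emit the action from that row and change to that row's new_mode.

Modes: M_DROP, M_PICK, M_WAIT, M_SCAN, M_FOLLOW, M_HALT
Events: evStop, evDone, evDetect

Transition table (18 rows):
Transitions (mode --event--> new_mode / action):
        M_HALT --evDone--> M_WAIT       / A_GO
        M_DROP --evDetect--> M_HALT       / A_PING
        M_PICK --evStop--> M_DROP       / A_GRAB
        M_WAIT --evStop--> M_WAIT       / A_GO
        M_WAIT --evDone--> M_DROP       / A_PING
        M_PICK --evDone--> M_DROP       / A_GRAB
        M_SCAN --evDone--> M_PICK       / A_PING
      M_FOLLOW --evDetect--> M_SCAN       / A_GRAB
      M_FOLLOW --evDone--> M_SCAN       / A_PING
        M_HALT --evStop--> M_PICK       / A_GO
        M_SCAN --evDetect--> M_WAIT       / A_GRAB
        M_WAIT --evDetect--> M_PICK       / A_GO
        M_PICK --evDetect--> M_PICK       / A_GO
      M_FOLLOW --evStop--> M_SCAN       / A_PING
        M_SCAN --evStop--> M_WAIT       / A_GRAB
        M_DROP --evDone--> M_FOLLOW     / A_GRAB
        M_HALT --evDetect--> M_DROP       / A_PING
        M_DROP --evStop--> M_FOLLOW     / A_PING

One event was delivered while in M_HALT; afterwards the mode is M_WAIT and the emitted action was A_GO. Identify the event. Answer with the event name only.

evDone

try evStop: (M_HALT, evStop) → (M_PICK, A_GO)
try evDone: (M_HALT, evDone) → (M_WAIT, A_GO)  ← matches
try evDetect: (M_HALT, evDetect) → (M_DROP, A_PING)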